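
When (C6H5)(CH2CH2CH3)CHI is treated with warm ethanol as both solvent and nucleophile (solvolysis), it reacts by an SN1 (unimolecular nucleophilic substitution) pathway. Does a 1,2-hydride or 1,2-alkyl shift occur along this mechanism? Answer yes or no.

The first-formed carbocation is secondary.
No single 1,2-shift to an adjacent carbon would produce a more-substituted cation than the one already present, so no rearrangement occurs.

no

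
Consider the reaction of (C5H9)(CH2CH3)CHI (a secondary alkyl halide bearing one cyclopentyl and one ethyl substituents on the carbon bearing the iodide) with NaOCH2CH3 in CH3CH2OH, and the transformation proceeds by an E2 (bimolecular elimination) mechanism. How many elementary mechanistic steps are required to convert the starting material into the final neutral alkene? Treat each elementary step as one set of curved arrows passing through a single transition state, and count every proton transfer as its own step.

1

Step 1: The strong base CH3CH2O⁻ removes a β-hydrogen; in the same concerted event the electrons of the breaking C–H bond form the new π(C=C) bond and the C–I σ-bond breaks, expelling I⁻. Anti-periplanar geometry; one transition state.
Total: 1 elementary step.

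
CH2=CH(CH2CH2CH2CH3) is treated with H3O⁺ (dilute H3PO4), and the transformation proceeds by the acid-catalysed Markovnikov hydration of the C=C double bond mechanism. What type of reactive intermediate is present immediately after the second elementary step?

Step 1: Protonation of the alkene by H3O⁺: the π bond acts as the nucleophile and picks up H⁺, giving the more stable (Markovnikov) secondary carbocation. H2O is released.
Step 2: Nucleophilic capture of the cation by H2O produces the protonated alcohol (an oxonium ion).
After step 2 the species present is an oxonium ion.

oxonium ion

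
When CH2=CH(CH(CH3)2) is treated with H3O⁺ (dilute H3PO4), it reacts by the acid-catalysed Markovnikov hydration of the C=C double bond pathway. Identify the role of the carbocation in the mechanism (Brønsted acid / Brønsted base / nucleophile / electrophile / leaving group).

electrophile

Step 3: A lone pair on the oxygen of H2O attacks the carbocation, forming a C–O bond and an oxonium ion (a protonated alcohol).
The carbocation accepts an electron pair into an empty or π* orbital — it is the electrophile.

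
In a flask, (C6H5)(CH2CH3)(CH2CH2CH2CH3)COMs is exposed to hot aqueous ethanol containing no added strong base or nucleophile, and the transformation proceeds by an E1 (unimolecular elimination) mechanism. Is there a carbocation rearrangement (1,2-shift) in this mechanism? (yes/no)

no

The first-formed carbocation is tertiary.
No single 1,2-shift to an adjacent carbon would produce a more-substituted cation than the one already present, so no rearrangement occurs.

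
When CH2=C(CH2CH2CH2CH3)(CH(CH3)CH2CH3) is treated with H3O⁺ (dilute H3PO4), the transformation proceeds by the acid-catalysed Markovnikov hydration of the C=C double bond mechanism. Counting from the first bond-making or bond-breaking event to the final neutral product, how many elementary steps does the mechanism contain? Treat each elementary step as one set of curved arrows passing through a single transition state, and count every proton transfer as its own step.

Step 1: Protonation of the alkene by H3O⁺: the π bond acts as the nucleophile and picks up H⁺, giving the more stable (Markovnikov) tertiary carbocation. H2O is released.
(No 1,2-shift: no single shift to an adjacent carbon would give a more stable cation.)
Step 2: A lone pair on the oxygen of H2O attacks the carbocation, forming a C–O bond and an oxonium ion (a protonated alcohol).
Step 3: Deprotonation of the oxonium ion by a water molecule delivers the neutral alcohol and regenerates the acid catalyst.
Total: 3 elementary steps.

3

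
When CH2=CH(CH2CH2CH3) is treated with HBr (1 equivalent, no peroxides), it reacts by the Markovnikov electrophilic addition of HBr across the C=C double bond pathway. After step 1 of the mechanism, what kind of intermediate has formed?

secondary carbocation

Step 1: Electrophilic addition begins with the π(C=C) electrons forming a bond to the proton of HBr. Following Markovnikov's rule, the resulting cation is secondary. The H–Br bond breaks heterolytically, releasing Br⁻.
After step 1 the species present is a secondary carbocation.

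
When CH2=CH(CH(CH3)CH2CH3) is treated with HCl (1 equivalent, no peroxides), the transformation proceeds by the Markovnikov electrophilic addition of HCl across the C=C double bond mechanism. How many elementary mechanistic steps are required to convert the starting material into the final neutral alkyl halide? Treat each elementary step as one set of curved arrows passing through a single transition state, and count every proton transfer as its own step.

Step 1: Protonation of the alkene by HCl: the π bond acts as the nucleophile and picks up H⁺, giving the more stable (Markovnikov) secondary carbocation. The H–Cl bond breaks heterolytically, releasing Cl⁻.
Step 2: A 1,2-hydride shift from the adjacent sec-butyl carbon moves the positive charge from the secondary centre to an adjacent carbon, generating a more stable tertiary carbocation.
Step 3: Cl⁻ captures the cation: a lone pair on Cl⁻ fills the empty p orbital, producing the alkyl halide product.
Total: 3 elementary steps.

3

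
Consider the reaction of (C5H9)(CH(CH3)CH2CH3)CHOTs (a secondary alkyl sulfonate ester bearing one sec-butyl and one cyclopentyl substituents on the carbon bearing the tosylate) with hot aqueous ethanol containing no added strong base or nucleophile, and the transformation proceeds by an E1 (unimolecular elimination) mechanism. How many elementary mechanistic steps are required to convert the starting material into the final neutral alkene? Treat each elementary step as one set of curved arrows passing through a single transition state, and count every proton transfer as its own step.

Step 1: Unassisted departure of TsO⁻ (taking the C–O bonding pair) generates a secondary carbocation.
Step 2: Carbocation rearrangement: a 1,2-hydride shift from the adjacent sec-butyl carbon converts the initially-formed secondary cation into the more stable tertiary cation.
Step 3: A water (or ethanol) molecule (solvent) deprotonates a β-carbon; as the C–H bond breaks, those electrons form the new alkene π bond.
Total: 3 elementary steps.

3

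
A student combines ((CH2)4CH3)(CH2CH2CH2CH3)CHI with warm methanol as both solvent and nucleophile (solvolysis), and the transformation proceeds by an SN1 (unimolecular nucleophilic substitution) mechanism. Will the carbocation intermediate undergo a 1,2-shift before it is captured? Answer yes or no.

no

The first-formed carbocation is secondary.
No single 1,2-shift to an adjacent carbon would produce a more-substituted cation than the one already present, so no rearrangement occurs.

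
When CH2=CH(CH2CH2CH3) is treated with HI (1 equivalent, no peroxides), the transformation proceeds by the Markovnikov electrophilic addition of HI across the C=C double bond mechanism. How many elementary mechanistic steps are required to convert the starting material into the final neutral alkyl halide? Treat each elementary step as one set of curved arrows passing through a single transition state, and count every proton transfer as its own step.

Step 1: The π electrons of the C=C bond attack a proton of HI; Markovnikov addition places the new C–H on the less-substituted alkene carbon, so the positive charge ends up on the more-substituted carbon — a secondary carbocation. The H–I bond breaks heterolytically, releasing I⁻.
(No 1,2-shift: no single shift to an adjacent carbon would give a more stable cation.)
Step 2: I⁻ captures the cation: a lone pair on I⁻ fills the empty p orbital, producing the alkyl halide product.
Total: 2 elementary steps.

2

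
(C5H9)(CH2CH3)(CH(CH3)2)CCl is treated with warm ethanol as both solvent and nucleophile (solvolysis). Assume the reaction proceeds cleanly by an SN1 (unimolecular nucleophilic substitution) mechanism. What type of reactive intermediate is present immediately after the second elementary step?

Step 1: Rate-determining heterolysis of the C–Cl bond gives Cl⁻ and a tertiary carbocation.
Step 2: CH3CH2OH donates an oxygen lone pair into the empty p orbital of the cation, giving a protonated ether (an oxonium ion).
After step 2 the species present is an oxonium ion.

oxonium ion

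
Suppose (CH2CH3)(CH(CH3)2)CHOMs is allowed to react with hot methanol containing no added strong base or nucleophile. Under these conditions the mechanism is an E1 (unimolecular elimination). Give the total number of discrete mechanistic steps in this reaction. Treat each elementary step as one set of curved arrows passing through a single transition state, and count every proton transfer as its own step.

Step 1: Rate-determining heterolysis of the C–O bond gives MsO⁻ and a secondary carbocation.
Step 2: A 1,2-hydride shift from the adjacent isopropyl carbon moves the positive charge from the secondary centre to an adjacent carbon, generating a more stable tertiary carbocation.
Step 3: Loss of a β-proton to a methanol molecule of the solvent: the C–H bonding pair collapses toward the cationic carbon to form the C=C π bond, yielding the alkene.
Total: 3 elementary steps.

3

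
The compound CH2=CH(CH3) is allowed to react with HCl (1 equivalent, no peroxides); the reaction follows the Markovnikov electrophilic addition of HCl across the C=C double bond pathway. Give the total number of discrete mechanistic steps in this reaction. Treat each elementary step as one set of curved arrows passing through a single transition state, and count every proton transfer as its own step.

Step 1: Protonation of the alkene by HCl: the π bond acts as the nucleophile and picks up H⁺, giving the more stable (Markovnikov) secondary carbocation. The H–Cl bond breaks heterolytically, releasing Cl⁻.
(No 1,2-shift: no single shift to an adjacent carbon would give a more stable cation.)
Step 2: Cl⁻ captures the cation: a lone pair on Cl⁻ fills the empty p orbital, producing the alkyl halide product.
Total: 2 elementary steps.

2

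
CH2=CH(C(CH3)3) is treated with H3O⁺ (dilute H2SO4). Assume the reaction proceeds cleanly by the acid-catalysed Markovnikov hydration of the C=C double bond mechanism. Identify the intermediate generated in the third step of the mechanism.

oxonium ion

Step 1: Protonation of the alkene by H3O⁺: the π bond acts as the nucleophile and picks up H⁺, giving the more stable (Markovnikov) secondary carbocation. H2O is released.
Step 2: Carbocation rearrangement: a 1,2-methyl shift from the adjacent tert-butyl carbon converts the initially-formed secondary cation into the more stable tertiary cation.
Step 3: Nucleophilic capture of the cation by H2O produces the protonated alcohol (an oxonium ion).
After step 3 the species present is an oxonium ion.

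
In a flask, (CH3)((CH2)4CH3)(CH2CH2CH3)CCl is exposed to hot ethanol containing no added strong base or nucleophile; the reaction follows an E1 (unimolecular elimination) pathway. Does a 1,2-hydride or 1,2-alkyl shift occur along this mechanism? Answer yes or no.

The first-formed carbocation is tertiary.
No single 1,2-shift to an adjacent carbon would produce a more-substituted cation than the one already present, so no rearrangement occurs.

no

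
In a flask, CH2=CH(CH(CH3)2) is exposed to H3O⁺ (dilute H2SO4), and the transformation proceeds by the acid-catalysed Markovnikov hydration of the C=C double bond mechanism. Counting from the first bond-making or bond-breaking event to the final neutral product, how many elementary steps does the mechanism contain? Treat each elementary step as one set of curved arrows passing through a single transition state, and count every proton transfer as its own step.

4

Step 1: The π electrons of the C=C bond attack a proton of H3O⁺; Markovnikov addition places the new C–H on the less-substituted alkene carbon, so the positive charge ends up on the more-substituted carbon — a secondary carbocation. H2O is released.
Step 2: A hydride (H with its bonding pair) migrates from the adjacent isopropyl carbon to the cationic centre — a 1,2-hydride shift — upgrading the secondary cation to a tertiary one.
Step 3: Nucleophilic capture of the cation by H2O produces the protonated alcohol (an oxonium ion).
Step 4: Proton transfer from the O–H of the oxonium ion to H2O completes the catalytic cycle and yields the alcohol.
Total: 4 elementary steps.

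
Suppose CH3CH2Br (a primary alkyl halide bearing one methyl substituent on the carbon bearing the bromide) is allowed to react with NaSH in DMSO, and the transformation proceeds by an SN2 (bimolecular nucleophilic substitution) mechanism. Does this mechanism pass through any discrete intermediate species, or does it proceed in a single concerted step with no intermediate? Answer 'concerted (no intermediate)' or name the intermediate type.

HS⁻ attacks the back face of the α-carbon while Br⁻ departs with the C–Br bonding pair — a single concerted displacement through a pentacoordinate transition state.
All bond changes occur in one transition state; no discrete intermediate is formed.

concerted (no intermediate)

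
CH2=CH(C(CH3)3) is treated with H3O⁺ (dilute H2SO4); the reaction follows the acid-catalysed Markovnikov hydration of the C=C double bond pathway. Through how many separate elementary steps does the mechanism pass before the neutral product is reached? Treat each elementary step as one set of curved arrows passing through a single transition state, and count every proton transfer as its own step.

4

Step 1: Electrophilic addition begins with the π(C=C) electrons forming a bond to the proton of H3O⁺. Following Markovnikov's rule, the resulting cation is secondary. H2O is released.
Step 2: A methyl group with its bonding pair migrates from the adjacent tert-butyl carbon to the cationic centre — a 1,2-methyl shift — upgrading the secondary cation to a tertiary one.
Step 3: Nucleophilic capture of the cation by H2O produces the protonated alcohol (an oxonium ion).
Step 4: Deprotonation of the oxonium ion by a water molecule delivers the neutral alcohol and regenerates the acid catalyst.
Total: 4 elementary steps.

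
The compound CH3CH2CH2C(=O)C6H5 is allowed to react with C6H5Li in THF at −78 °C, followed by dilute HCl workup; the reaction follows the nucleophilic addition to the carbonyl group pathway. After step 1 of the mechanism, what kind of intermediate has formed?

Step 1: the carbanion-like carbon of C6H5Li attacks the sp² carbonyl carbon; the C=O π bond breaks and the electrons end up as a lone pair on the alkoxide oxygen of the tetrahedral intermediate.
After step 1 the species present is a tetrahedral alkoxide intermediate.

tetrahedral alkoxide intermediate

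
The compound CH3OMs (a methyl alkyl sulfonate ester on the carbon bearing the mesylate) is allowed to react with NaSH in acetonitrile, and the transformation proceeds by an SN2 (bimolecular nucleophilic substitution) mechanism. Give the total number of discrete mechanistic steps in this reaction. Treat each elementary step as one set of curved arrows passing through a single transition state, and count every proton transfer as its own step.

Step 1: Backside attack by HS⁻ on the carbon bearing the mesylate: the new C–S bond forms as the C–O bond breaks, with Walden inversion at carbon.
Total: 1 elementary step.

1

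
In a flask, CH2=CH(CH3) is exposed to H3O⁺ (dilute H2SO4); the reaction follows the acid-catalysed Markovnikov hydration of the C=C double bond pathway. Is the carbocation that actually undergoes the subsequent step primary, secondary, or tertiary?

secondary

Step 1: Protonation of the alkene by H3O⁺: the π bond acts as the nucleophile and picks up H⁺, giving the more stable (Markovnikov) secondary carbocation. H2O is released.
No single 1,2-shift to an adjacent carbon would give a more-substituted cation, so no rearrangement occurs.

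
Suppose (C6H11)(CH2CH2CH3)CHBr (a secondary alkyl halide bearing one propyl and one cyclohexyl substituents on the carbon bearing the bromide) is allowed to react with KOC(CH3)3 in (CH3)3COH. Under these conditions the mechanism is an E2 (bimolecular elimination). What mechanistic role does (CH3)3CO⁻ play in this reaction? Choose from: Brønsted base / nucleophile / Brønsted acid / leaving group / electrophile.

Step 1: Concerted anti-periplanar elimination: (CH3)3CO⁻ abstracts a β-H while Br⁻ leaves, and the C–H electrons become the new C=C π bond — all in a single transition state.
(CH3)3CO⁻ accepts a proton in a proton-transfer step — a Brønsted base.

Brønsted base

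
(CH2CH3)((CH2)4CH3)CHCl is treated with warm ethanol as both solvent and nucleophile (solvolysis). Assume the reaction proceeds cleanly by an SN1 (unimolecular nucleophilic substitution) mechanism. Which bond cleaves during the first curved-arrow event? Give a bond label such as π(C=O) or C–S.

Step 1: Rate-determining heterolysis of the C–Cl bond gives Cl⁻ and a secondary carbocation.
The bond broken in this step is the C–Cl bond.

C–Cl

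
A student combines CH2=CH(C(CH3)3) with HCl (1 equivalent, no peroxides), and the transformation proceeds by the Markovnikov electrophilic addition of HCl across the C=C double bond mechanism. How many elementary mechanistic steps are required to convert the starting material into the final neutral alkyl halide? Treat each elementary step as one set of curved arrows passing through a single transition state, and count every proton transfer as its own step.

Step 1: The π electrons of the C=C bond attack a proton of HCl; Markovnikov addition places the new C–H on the less-substituted alkene carbon, so the positive charge ends up on the more-substituted carbon — a secondary carbocation. The H–Cl bond breaks heterolytically, releasing Cl⁻.
Step 2: Carbocation rearrangement: a 1,2-methyl shift from the adjacent tert-butyl carbon converts the initially-formed secondary cation into the more stable tertiary cation.
Step 3: Cl⁻ captures the cation: a lone pair on Cl⁻ fills the empty p orbital, producing the alkyl halide product.
Total: 3 elementary steps.

3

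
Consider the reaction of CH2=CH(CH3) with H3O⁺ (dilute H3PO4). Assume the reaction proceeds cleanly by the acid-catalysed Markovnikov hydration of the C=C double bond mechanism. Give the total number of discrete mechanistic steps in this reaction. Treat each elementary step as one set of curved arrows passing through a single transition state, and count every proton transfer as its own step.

Step 1: Protonation of the alkene by H3O⁺: the π bond acts as the nucleophile and picks up H⁺, giving the more stable (Markovnikov) secondary carbocation. H2O is released.
(No 1,2-shift: no single shift to an adjacent carbon would give a more stable cation.)
Step 2: Nucleophilic capture of the cation by H2O produces the protonated alcohol (an oxonium ion).
Step 3: H2O removes a proton from the oxonium oxygen, regenerating H3O⁺ and giving the neutral alcohol.
Total: 3 elementary steps.

3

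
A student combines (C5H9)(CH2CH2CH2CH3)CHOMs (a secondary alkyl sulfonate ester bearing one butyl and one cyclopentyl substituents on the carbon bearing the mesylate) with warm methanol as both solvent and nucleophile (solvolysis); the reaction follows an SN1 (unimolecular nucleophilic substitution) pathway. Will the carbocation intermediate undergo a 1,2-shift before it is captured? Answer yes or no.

yes

The first-formed carbocation is secondary.
The adjacent cyclopentyl carbon already bears 2 other carbon substituents and has a hydrogen to migrate; after a 1,2-hydride shift from that carbon the positive charge sits on a tertiary centre.
Tertiary is more stable than secondary, so the shift occurs.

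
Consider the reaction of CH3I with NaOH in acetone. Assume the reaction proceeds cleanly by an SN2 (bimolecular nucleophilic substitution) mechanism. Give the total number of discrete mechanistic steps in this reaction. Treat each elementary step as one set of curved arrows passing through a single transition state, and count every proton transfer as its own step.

Step 1: The hydroxide nucleophile donates a lone pair from O to the α-carbon in a backside attack; simultaneously the C–I σ-bond breaks and both of its electrons leave with I⁻. One concerted step with inversion of configuration.
Total: 1 elementary step.

1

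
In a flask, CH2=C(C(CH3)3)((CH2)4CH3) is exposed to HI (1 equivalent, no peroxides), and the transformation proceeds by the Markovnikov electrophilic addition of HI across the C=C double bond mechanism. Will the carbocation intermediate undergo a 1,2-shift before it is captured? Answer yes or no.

no

The first-formed carbocation is tertiary.
No single 1,2-shift to an adjacent carbon would produce a more-substituted cation than the one already present, so no rearrangement occurs.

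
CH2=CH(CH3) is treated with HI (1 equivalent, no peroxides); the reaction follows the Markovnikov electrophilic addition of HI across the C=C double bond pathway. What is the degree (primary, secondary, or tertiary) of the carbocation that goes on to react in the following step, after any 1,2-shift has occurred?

secondary

Step 1: Electrophilic addition begins with the π(C=C) electrons forming a bond to the proton of HI. Following Markovnikov's rule, the resulting cation is secondary. The H–I bond breaks heterolytically, releasing I⁻.
No single 1,2-shift to an adjacent carbon would give a more-substituted cation, so no rearrangement occurs.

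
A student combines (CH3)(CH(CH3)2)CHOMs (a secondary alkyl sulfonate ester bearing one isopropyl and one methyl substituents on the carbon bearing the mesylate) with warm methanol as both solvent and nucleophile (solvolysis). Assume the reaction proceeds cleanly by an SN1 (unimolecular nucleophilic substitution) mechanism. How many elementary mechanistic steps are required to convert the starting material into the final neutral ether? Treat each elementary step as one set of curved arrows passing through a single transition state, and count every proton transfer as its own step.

Step 1: The C–O bond breaks with both electrons going to the mesylate; MsO⁻ leaves and a secondary carbocation remains.
Step 2: A hydride (H with its bonding pair) migrates from the adjacent isopropyl carbon to the cationic centre — a 1,2-hydride shift — upgrading the secondary cation to a tertiary one.
Step 3: CH3OH donates an oxygen lone pair into the empty p orbital of the cation, giving a protonated ether (an oxonium ion).
Step 4: Deprotonation of the oxonium oxygen by solvent methanol yields the neutral ether.
Total: 4 elementary steps.

4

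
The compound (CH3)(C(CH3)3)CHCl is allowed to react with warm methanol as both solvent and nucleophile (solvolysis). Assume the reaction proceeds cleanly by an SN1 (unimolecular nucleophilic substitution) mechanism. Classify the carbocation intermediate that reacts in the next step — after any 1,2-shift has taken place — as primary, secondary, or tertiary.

tertiary

Step 1: Unassisted departure of Cl⁻ (taking the C–Cl bonding pair) generates a secondary carbocation.
Step 2: Carbocation rearrangement: a 1,2-methyl shift from the adjacent tert-butyl carbon converts the initially-formed secondary cation into the more stable tertiary cation.
The cation rearranges from secondary to tertiary via a 1,2-methyl shift from the adjacent tert-butyl carbon; the tertiary cation is what reacts next.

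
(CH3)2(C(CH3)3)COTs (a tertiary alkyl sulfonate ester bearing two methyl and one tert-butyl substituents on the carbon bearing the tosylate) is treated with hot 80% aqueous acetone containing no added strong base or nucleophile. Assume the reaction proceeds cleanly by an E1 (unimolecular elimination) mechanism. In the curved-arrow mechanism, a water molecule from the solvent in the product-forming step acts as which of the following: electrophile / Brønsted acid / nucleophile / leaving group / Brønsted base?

Brønsted base

Step 2: Loss of a β-proton to a water molecule of the solvent: the C–H bonding pair collapses toward the cationic carbon to form the C=C π bond, yielding the alkene.
A water molecule from the solvent in the product-forming step accepts a proton in a proton-transfer step — a Brønsted base.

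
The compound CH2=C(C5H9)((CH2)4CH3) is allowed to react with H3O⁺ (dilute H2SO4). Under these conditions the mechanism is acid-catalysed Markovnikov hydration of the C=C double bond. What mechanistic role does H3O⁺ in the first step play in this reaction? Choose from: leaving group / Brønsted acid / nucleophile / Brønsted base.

Step 1: The π electrons of the C=C bond attack a proton of H3O⁺; Markovnikov addition places the new C–H on the less-substituted alkene carbon, so the positive charge ends up on the more-substituted carbon — a tertiary carbocation. H2O is released.
H3O⁺ in the first step donates a proton in a proton-transfer step — a Brønsted acid.

Brønsted acid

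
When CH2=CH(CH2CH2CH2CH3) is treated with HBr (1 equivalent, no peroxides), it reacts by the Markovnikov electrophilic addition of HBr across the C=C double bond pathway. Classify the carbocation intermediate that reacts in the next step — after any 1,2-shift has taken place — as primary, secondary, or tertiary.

Step 1: Electrophilic addition begins with the π(C=C) electrons forming a bond to the proton of HBr. Following Markovnikov's rule, the resulting cation is secondary. The H–Br bond breaks heterolytically, releasing Br⁻.
No single 1,2-shift to an adjacent carbon would give a more-substituted cation, so no rearrangement occurs.

secondary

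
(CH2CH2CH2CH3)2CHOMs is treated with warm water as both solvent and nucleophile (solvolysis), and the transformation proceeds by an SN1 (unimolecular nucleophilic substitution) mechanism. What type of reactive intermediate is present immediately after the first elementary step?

Step 1: Ionisation: the C–O σ-bond cleaves heterolytically; both bonding electrons depart with MsO⁻, leaving a secondary carbocation at the α-carbon.
After step 1 the species present is a secondary carbocation.

secondary carbocation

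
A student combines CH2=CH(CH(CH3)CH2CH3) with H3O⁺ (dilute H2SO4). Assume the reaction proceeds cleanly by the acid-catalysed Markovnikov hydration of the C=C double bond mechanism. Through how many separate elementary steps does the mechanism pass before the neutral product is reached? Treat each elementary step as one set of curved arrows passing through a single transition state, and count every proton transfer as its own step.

4

Step 1: The π electrons of the C=C bond attack a proton of H3O⁺; Markovnikov addition places the new C–H on the less-substituted alkene carbon, so the positive charge ends up on the more-substituted carbon — a secondary carbocation. H2O is released.
Step 2: A hydride (H with its bonding pair) migrates from the adjacent sec-butyl carbon to the cationic centre — a 1,2-hydride shift — upgrading the secondary cation to a tertiary one.
Step 3: A lone pair on the oxygen of H2O attacks the carbocation, forming a C–O bond and an oxonium ion (a protonated alcohol).
Step 4: Proton transfer from the O–H of the oxonium ion to H2O completes the catalytic cycle and yields the alcohol.
Total: 4 elementary steps.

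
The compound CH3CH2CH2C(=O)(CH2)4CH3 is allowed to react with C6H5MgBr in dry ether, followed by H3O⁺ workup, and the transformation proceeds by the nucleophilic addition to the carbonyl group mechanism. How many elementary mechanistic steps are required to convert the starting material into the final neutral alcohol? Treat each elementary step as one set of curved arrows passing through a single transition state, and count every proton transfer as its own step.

2

Step 1: A lone pair / filled orbital on the carbanion-like carbon of C6H5MgBr attacks the electrophilic carbonyl carbon; the π(C=O) electrons shift onto oxygen, producing a tetrahedral alkoxide intermediate.
Step 2: Protonation of the alkoxide by H3O⁺ workup furnishes an alcohol.
Total: 2 elementary steps.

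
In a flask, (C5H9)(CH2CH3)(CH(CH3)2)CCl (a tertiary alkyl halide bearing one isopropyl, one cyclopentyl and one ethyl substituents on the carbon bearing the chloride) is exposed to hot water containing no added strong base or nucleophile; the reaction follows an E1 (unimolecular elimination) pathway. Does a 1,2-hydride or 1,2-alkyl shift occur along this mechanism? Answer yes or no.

The first-formed carbocation is tertiary.
No single 1,2-shift to an adjacent carbon would produce a more-substituted cation than the one already present, so no rearrangement occurs.

no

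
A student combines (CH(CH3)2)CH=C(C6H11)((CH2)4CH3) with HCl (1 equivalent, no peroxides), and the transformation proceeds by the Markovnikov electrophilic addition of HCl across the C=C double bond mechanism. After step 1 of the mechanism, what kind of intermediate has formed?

Step 1: Electrophilic addition begins with the π(C=C) electrons forming a bond to the proton of HCl. Following Markovnikov's rule, the resulting cation is tertiary. The H–Cl bond breaks heterolytically, releasing Cl⁻.
After step 1 the species present is a tertiary carbocation.

tertiary carbocation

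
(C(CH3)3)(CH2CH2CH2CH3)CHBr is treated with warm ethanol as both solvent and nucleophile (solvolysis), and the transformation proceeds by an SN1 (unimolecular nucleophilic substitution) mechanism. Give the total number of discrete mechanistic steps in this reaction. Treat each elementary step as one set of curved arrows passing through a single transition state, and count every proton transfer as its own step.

Step 1: Ionisation: the C–Br σ-bond cleaves heterolytically; both bonding electrons depart with Br⁻, leaving a secondary carbocation at the α-carbon.
Step 2: Carbocation rearrangement: a 1,2-methyl shift from the adjacent tert-butyl carbon converts the initially-formed secondary cation into the more stable tertiary cation.
Step 3: CH3CH2OH donates an oxygen lone pair into the empty p orbital of the cation, giving a protonated ether (an oxonium ion).
Step 4: Deprotonation of the oxonium oxygen by solvent ethanol yields the neutral ether.
Total: 4 elementary steps.

4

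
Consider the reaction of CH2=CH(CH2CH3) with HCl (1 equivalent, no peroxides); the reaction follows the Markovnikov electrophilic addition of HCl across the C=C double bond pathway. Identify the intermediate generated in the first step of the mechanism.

Step 1: Electrophilic addition begins with the π(C=C) electrons forming a bond to the proton of HCl. Following Markovnikov's rule, the resulting cation is secondary. The H–Cl bond breaks heterolytically, releasing Cl⁻.
After step 1 the species present is a secondary carbocation.

secondary carbocation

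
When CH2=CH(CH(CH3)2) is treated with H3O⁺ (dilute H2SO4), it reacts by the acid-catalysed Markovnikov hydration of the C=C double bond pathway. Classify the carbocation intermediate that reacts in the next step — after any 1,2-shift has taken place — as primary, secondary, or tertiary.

tertiary

Step 1: The π electrons of the C=C bond attack a proton of H3O⁺; Markovnikov addition places the new C–H on the less-substituted alkene carbon, so the positive charge ends up on the more-substituted carbon — a secondary carbocation. H2O is released.
Step 2: Carbocation rearrangement: a 1,2-hydride shift from the adjacent isopropyl carbon converts the initially-formed secondary cation into the more stable tertiary cation.
The cation rearranges from secondary to tertiary via a 1,2-hydride shift from the adjacent isopropyl carbon; the tertiary cation is what reacts next.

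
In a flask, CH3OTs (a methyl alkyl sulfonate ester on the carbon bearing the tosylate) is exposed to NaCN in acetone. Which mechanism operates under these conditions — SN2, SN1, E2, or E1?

SN2

Conditions: a methyl substrate with a strong nucleophile in the polar aprotic solvent acetone.
These conditions are the textbook signature of the SN2 pathway.
An unhindered substrate with a strong nucleophile in a polar aprotic solvent favours one-step backside displacement.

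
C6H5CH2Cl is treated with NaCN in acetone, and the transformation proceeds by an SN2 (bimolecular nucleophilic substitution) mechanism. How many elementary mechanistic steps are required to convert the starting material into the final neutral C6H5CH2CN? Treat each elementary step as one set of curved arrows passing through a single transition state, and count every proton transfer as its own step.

Step 1: CN⁻ attacks the back face of the α-carbon while Cl⁻ departs with the C–Cl bonding pair — a single concerted displacement through a pentacoordinate transition state.
Total: 1 elementary step.

1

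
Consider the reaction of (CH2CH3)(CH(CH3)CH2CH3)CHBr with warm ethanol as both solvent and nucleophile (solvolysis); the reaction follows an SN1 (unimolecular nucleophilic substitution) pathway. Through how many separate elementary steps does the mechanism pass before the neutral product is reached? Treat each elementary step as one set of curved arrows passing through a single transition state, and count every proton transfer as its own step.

4

Step 1: Ionisation: the C–Br σ-bond cleaves heterolytically; both bonding electrons depart with Br⁻, leaving a secondary carbocation at the α-carbon.
Step 2: A 1,2-hydride shift from the adjacent sec-butyl carbon moves the positive charge from the secondary centre to an adjacent carbon, generating a more stable tertiary carbocation.
Step 3: CH3CH2OH donates an oxygen lone pair into the empty p orbital of the cation, giving a protonated ether (an oxonium ion).
Step 4: Deprotonation of the oxonium oxygen by solvent ethanol yields the neutral ether.
Total: 4 elementary steps.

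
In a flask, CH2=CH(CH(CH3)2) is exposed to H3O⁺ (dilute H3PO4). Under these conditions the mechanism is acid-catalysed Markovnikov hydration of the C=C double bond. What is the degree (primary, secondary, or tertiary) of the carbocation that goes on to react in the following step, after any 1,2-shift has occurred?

tertiary

Step 1: Electrophilic addition begins with the π(C=C) electrons forming a bond to the proton of H3O⁺. Following Markovnikov's rule, the resulting cation is secondary. H2O is released.
Step 2: Carbocation rearrangement: a 1,2-hydride shift from the adjacent isopropyl carbon converts the initially-formed secondary cation into the more stable tertiary cation.
The cation rearranges from secondary to tertiary via a 1,2-hydride shift from the adjacent isopropyl carbon; the tertiary cation is what reacts next.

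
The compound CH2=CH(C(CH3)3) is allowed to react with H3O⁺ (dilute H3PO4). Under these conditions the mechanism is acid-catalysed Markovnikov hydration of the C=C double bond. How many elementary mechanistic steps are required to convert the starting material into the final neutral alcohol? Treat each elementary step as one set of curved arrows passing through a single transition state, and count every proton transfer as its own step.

Step 1: Electrophilic addition begins with the π(C=C) electrons forming a bond to the proton of H3O⁺. Following Markovnikov's rule, the resulting cation is secondary. H2O is released.
Step 2: Carbocation rearrangement: a 1,2-methyl shift from the adjacent tert-butyl carbon converts the initially-formed secondary cation into the more stable tertiary cation.
Step 3: A lone pair on the oxygen of H2O attacks the carbocation, forming a C–O bond and an oxonium ion (a protonated alcohol).
Step 4: Proton transfer from the O–H of the oxonium ion to H2O completes the catalytic cycle and yields the alcohol.
Total: 4 elementary steps.

4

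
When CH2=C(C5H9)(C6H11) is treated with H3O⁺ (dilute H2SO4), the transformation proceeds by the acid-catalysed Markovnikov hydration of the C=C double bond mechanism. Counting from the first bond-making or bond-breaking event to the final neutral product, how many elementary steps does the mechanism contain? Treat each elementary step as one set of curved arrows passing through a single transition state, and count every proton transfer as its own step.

3

Step 1: Protonation of the alkene by H3O⁺: the π bond acts as the nucleophile and picks up H⁺, giving the more stable (Markovnikov) tertiary carbocation. H2O is released.
(No 1,2-shift: no single shift to an adjacent carbon would give a more stable cation.)
Step 2: Nucleophilic capture of the cation by H2O produces the protonated alcohol (an oxonium ion).
Step 3: Proton transfer from the O–H of the oxonium ion to H2O completes the catalytic cycle and yields the alcohol.
Total: 3 elementary steps.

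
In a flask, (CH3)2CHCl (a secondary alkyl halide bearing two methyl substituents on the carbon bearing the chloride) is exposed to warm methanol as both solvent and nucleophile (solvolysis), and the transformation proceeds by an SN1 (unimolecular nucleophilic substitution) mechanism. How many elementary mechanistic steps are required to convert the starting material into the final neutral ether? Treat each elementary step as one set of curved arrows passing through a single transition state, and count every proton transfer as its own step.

3

Step 1: Ionisation: the C–Cl σ-bond cleaves heterolytically; both bonding electrons depart with Cl⁻, leaving a secondary carbocation at the α-carbon.
(No 1,2-shift: no single shift to an adjacent carbon would give a more stable cation.)
Step 2: CH3OH donates an oxygen lone pair into the empty p orbital of the cation, giving a protonated ether (an oxonium ion).
Step 3: A second solvent molecule removes the proton on oxygen, giving the neutral ether product.
Total: 3 elementary steps.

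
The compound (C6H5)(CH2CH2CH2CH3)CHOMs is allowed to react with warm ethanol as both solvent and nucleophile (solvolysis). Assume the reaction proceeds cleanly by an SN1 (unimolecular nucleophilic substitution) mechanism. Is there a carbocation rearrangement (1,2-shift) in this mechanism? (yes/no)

The first-formed carbocation is secondary.
No single 1,2-shift to an adjacent carbon would produce a more-substituted cation than the one already present, so no rearrangement occurs.

no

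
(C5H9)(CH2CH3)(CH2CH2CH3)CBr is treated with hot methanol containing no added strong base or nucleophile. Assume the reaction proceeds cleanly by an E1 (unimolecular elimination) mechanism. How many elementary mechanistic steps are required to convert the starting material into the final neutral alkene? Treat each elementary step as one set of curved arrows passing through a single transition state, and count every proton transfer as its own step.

Step 1: Unassisted departure of Br⁻ (taking the C–Br bonding pair) generates a tertiary carbocation.
(No 1,2-shift: no single shift to an adjacent carbon would give a more stable cation.)
Step 2: Loss of a β-proton to a methanol molecule of the solvent: the C–H bonding pair collapses toward the cationic carbon to form the C=C π bond, yielding the alkene.
Total: 2 elementary steps.

2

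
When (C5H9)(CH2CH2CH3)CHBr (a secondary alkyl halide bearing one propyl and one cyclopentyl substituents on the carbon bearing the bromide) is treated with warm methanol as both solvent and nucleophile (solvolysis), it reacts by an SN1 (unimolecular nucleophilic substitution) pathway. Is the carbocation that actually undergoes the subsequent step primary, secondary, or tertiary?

tertiary

Step 1: The C–Br bond breaks with both electrons going to the bromide; Br⁻ leaves and a secondary carbocation remains.
Step 2: A hydride (H with its bonding pair) migrates from the adjacent cyclopentyl carbon to the cationic centre — a 1,2-hydride shift — upgrading the secondary cation to a tertiary one.
The cation rearranges from secondary to tertiary via a 1,2-hydride shift from the adjacent cyclopentyl carbon; the tertiary cation is what reacts next.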